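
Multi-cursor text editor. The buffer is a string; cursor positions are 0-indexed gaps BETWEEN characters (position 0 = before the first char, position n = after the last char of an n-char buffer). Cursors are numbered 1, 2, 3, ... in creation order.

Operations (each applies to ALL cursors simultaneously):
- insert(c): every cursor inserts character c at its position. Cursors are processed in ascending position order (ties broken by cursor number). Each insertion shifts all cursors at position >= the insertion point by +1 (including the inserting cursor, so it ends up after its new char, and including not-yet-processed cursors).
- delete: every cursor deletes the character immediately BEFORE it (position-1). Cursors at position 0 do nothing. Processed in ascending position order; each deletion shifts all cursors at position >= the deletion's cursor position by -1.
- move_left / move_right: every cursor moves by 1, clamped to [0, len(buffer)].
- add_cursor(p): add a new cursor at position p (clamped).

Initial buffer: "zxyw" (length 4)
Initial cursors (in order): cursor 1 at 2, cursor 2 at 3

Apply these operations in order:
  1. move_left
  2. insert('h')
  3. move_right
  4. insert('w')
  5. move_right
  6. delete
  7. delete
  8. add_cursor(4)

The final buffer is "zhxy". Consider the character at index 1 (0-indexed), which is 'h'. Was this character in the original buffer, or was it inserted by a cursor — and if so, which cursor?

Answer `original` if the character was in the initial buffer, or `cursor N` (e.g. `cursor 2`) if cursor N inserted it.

Answer: cursor 1

Derivation:
After op 1 (move_left): buffer="zxyw" (len 4), cursors c1@1 c2@2, authorship ....
After op 2 (insert('h')): buffer="zhxhyw" (len 6), cursors c1@2 c2@4, authorship .1.2..
After op 3 (move_right): buffer="zhxhyw" (len 6), cursors c1@3 c2@5, authorship .1.2..
After op 4 (insert('w')): buffer="zhxwhyww" (len 8), cursors c1@4 c2@7, authorship .1.12.2.
After op 5 (move_right): buffer="zhxwhyww" (len 8), cursors c1@5 c2@8, authorship .1.12.2.
After op 6 (delete): buffer="zhxwyw" (len 6), cursors c1@4 c2@6, authorship .1.1.2
After op 7 (delete): buffer="zhxy" (len 4), cursors c1@3 c2@4, authorship .1..
After op 8 (add_cursor(4)): buffer="zhxy" (len 4), cursors c1@3 c2@4 c3@4, authorship .1..
Authorship (.=original, N=cursor N): . 1 . .
Index 1: author = 1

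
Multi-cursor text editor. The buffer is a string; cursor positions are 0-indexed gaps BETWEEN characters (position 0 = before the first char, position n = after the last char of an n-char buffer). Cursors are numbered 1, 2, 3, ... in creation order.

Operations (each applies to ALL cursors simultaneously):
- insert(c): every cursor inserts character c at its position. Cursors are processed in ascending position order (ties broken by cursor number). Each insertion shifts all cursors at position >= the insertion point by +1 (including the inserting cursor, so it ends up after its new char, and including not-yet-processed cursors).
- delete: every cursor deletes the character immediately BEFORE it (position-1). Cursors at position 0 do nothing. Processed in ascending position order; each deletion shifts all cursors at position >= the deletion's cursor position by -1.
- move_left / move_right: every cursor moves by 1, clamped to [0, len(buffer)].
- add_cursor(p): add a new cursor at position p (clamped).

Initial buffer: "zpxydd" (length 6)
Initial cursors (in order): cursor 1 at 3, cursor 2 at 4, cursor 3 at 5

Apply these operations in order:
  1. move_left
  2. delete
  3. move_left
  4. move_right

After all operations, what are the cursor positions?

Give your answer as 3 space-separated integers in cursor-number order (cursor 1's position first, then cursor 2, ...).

After op 1 (move_left): buffer="zpxydd" (len 6), cursors c1@2 c2@3 c3@4, authorship ......
After op 2 (delete): buffer="zdd" (len 3), cursors c1@1 c2@1 c3@1, authorship ...
After op 3 (move_left): buffer="zdd" (len 3), cursors c1@0 c2@0 c3@0, authorship ...
After op 4 (move_right): buffer="zdd" (len 3), cursors c1@1 c2@1 c3@1, authorship ...

Answer: 1 1 1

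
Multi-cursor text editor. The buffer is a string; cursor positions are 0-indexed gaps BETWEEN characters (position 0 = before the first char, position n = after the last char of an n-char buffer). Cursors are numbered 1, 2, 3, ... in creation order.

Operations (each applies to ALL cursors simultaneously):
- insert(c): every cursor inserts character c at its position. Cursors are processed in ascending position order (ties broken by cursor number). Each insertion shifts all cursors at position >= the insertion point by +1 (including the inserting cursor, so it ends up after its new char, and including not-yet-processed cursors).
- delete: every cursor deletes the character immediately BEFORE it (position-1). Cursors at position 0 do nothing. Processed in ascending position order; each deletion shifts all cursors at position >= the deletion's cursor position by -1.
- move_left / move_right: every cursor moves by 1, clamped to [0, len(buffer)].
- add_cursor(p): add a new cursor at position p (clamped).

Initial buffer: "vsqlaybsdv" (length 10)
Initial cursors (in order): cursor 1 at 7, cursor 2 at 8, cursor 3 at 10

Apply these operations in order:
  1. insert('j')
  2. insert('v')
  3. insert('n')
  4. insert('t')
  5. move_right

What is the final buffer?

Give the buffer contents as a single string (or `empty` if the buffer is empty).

Answer: vsqlaybjvntsjvntdvjvnt

Derivation:
After op 1 (insert('j')): buffer="vsqlaybjsjdvj" (len 13), cursors c1@8 c2@10 c3@13, authorship .......1.2..3
After op 2 (insert('v')): buffer="vsqlaybjvsjvdvjv" (len 16), cursors c1@9 c2@12 c3@16, authorship .......11.22..33
After op 3 (insert('n')): buffer="vsqlaybjvnsjvndvjvn" (len 19), cursors c1@10 c2@14 c3@19, authorship .......111.222..333
After op 4 (insert('t')): buffer="vsqlaybjvntsjvntdvjvnt" (len 22), cursors c1@11 c2@16 c3@22, authorship .......1111.2222..3333
After op 5 (move_right): buffer="vsqlaybjvntsjvntdvjvnt" (len 22), cursors c1@12 c2@17 c3@22, authorship .......1111.2222..3333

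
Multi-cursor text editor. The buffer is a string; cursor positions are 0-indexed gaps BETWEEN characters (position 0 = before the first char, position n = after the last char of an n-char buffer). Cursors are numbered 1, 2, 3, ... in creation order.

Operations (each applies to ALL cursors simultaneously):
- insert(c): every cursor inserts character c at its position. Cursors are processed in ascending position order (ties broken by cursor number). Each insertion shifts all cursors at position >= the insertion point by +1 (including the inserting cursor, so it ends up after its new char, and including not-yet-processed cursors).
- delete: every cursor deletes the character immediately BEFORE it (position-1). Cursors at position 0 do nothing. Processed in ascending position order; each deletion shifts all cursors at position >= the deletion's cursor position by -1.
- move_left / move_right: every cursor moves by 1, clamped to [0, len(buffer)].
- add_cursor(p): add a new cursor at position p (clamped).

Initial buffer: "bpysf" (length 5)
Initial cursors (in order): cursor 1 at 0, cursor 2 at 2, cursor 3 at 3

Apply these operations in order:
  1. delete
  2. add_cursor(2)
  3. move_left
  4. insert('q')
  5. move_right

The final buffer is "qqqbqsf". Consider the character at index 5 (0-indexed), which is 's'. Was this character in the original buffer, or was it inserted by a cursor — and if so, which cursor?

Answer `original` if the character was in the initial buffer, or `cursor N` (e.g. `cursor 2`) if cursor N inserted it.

Answer: original

Derivation:
After op 1 (delete): buffer="bsf" (len 3), cursors c1@0 c2@1 c3@1, authorship ...
After op 2 (add_cursor(2)): buffer="bsf" (len 3), cursors c1@0 c2@1 c3@1 c4@2, authorship ...
After op 3 (move_left): buffer="bsf" (len 3), cursors c1@0 c2@0 c3@0 c4@1, authorship ...
After op 4 (insert('q')): buffer="qqqbqsf" (len 7), cursors c1@3 c2@3 c3@3 c4@5, authorship 123.4..
After op 5 (move_right): buffer="qqqbqsf" (len 7), cursors c1@4 c2@4 c3@4 c4@6, authorship 123.4..
Authorship (.=original, N=cursor N): 1 2 3 . 4 . .
Index 5: author = original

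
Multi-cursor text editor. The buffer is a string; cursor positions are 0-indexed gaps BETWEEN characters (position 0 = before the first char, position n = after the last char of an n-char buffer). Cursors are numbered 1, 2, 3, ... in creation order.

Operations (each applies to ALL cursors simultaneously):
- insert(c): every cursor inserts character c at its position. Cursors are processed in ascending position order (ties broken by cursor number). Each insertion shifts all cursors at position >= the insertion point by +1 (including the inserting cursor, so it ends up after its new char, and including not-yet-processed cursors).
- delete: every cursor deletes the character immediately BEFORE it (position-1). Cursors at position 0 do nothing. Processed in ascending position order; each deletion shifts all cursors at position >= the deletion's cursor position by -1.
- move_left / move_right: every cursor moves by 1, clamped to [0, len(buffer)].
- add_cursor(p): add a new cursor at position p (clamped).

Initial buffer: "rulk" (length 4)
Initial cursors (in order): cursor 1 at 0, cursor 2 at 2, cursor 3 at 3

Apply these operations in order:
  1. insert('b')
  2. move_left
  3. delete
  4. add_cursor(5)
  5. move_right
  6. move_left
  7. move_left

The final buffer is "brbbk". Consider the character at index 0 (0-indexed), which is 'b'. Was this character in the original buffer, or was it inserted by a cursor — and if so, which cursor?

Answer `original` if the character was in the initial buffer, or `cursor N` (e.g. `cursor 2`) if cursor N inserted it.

After op 1 (insert('b')): buffer="brublbk" (len 7), cursors c1@1 c2@4 c3@6, authorship 1..2.3.
After op 2 (move_left): buffer="brublbk" (len 7), cursors c1@0 c2@3 c3@5, authorship 1..2.3.
After op 3 (delete): buffer="brbbk" (len 5), cursors c1@0 c2@2 c3@3, authorship 1.23.
After op 4 (add_cursor(5)): buffer="brbbk" (len 5), cursors c1@0 c2@2 c3@3 c4@5, authorship 1.23.
After op 5 (move_right): buffer="brbbk" (len 5), cursors c1@1 c2@3 c3@4 c4@5, authorship 1.23.
After op 6 (move_left): buffer="brbbk" (len 5), cursors c1@0 c2@2 c3@3 c4@4, authorship 1.23.
After op 7 (move_left): buffer="brbbk" (len 5), cursors c1@0 c2@1 c3@2 c4@3, authorship 1.23.
Authorship (.=original, N=cursor N): 1 . 2 3 .
Index 0: author = 1

Answer: cursor 1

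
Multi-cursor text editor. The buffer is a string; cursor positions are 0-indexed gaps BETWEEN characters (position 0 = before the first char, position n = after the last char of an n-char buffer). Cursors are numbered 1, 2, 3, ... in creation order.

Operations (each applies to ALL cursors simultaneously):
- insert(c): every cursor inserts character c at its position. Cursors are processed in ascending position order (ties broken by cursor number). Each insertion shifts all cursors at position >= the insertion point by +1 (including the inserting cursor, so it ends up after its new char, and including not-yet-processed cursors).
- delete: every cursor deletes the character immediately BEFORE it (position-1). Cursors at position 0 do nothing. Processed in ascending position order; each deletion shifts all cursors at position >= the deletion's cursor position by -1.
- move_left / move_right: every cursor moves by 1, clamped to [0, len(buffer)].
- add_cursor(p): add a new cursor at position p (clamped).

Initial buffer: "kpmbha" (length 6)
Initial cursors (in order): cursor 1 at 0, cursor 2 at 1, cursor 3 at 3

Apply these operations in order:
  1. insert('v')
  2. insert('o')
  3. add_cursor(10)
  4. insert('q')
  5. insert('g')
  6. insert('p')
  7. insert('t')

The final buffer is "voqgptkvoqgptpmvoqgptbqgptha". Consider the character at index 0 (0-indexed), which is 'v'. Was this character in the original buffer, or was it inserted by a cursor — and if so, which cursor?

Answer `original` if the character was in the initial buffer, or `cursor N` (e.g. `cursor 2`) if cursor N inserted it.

After op 1 (insert('v')): buffer="vkvpmvbha" (len 9), cursors c1@1 c2@3 c3@6, authorship 1.2..3...
After op 2 (insert('o')): buffer="vokvopmvobha" (len 12), cursors c1@2 c2@5 c3@9, authorship 11.22..33...
After op 3 (add_cursor(10)): buffer="vokvopmvobha" (len 12), cursors c1@2 c2@5 c3@9 c4@10, authorship 11.22..33...
After op 4 (insert('q')): buffer="voqkvoqpmvoqbqha" (len 16), cursors c1@3 c2@7 c3@12 c4@14, authorship 111.222..333.4..
After op 5 (insert('g')): buffer="voqgkvoqgpmvoqgbqgha" (len 20), cursors c1@4 c2@9 c3@15 c4@18, authorship 1111.2222..3333.44..
After op 6 (insert('p')): buffer="voqgpkvoqgppmvoqgpbqgpha" (len 24), cursors c1@5 c2@11 c3@18 c4@22, authorship 11111.22222..33333.444..
After op 7 (insert('t')): buffer="voqgptkvoqgptpmvoqgptbqgptha" (len 28), cursors c1@6 c2@13 c3@21 c4@26, authorship 111111.222222..333333.4444..
Authorship (.=original, N=cursor N): 1 1 1 1 1 1 . 2 2 2 2 2 2 . . 3 3 3 3 3 3 . 4 4 4 4 . .
Index 0: author = 1

Answer: cursor 1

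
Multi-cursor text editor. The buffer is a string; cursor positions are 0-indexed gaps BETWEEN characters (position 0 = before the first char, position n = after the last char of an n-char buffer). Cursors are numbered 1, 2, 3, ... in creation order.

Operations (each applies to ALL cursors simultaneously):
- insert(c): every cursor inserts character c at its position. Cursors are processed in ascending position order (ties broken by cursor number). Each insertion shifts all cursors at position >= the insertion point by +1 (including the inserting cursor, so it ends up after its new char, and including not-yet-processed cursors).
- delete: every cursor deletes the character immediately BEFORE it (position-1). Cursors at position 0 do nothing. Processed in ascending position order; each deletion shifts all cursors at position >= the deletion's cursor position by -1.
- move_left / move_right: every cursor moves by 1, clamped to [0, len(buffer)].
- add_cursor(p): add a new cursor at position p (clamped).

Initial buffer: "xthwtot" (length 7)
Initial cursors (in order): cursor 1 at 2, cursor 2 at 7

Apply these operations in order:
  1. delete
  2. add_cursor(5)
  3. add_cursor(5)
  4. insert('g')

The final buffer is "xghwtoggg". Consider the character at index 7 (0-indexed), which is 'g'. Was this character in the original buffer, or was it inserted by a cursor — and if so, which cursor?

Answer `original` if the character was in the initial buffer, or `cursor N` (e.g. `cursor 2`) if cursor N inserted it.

After op 1 (delete): buffer="xhwto" (len 5), cursors c1@1 c2@5, authorship .....
After op 2 (add_cursor(5)): buffer="xhwto" (len 5), cursors c1@1 c2@5 c3@5, authorship .....
After op 3 (add_cursor(5)): buffer="xhwto" (len 5), cursors c1@1 c2@5 c3@5 c4@5, authorship .....
After op 4 (insert('g')): buffer="xghwtoggg" (len 9), cursors c1@2 c2@9 c3@9 c4@9, authorship .1....234
Authorship (.=original, N=cursor N): . 1 . . . . 2 3 4
Index 7: author = 3

Answer: cursor 3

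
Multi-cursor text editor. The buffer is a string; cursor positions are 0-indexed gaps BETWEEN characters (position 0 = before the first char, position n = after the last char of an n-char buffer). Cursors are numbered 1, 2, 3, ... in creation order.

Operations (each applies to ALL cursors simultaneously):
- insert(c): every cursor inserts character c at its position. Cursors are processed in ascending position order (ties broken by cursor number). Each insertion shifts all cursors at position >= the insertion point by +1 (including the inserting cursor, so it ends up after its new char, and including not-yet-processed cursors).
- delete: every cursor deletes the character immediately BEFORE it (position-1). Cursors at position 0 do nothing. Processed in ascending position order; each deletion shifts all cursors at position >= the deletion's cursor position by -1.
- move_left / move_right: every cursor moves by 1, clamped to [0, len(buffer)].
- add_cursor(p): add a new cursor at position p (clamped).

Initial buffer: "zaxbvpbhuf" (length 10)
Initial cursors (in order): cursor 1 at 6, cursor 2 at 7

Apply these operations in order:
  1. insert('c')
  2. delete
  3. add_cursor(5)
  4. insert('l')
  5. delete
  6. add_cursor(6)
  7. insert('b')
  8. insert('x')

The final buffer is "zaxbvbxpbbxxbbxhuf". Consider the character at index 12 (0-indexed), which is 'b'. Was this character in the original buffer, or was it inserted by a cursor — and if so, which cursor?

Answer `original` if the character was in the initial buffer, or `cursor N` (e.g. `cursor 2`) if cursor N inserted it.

Answer: original

Derivation:
After op 1 (insert('c')): buffer="zaxbvpcbchuf" (len 12), cursors c1@7 c2@9, authorship ......1.2...
After op 2 (delete): buffer="zaxbvpbhuf" (len 10), cursors c1@6 c2@7, authorship ..........
After op 3 (add_cursor(5)): buffer="zaxbvpbhuf" (len 10), cursors c3@5 c1@6 c2@7, authorship ..........
After op 4 (insert('l')): buffer="zaxbvlplblhuf" (len 13), cursors c3@6 c1@8 c2@10, authorship .....3.1.2...
After op 5 (delete): buffer="zaxbvpbhuf" (len 10), cursors c3@5 c1@6 c2@7, authorship ..........
After op 6 (add_cursor(6)): buffer="zaxbvpbhuf" (len 10), cursors c3@5 c1@6 c4@6 c2@7, authorship ..........
After op 7 (insert('b')): buffer="zaxbvbpbbbbhuf" (len 14), cursors c3@6 c1@9 c4@9 c2@11, authorship .....3.14.2...
After op 8 (insert('x')): buffer="zaxbvbxpbbxxbbxhuf" (len 18), cursors c3@7 c1@12 c4@12 c2@15, authorship .....33.1414.22...
Authorship (.=original, N=cursor N): . . . . . 3 3 . 1 4 1 4 . 2 2 . . .
Index 12: author = original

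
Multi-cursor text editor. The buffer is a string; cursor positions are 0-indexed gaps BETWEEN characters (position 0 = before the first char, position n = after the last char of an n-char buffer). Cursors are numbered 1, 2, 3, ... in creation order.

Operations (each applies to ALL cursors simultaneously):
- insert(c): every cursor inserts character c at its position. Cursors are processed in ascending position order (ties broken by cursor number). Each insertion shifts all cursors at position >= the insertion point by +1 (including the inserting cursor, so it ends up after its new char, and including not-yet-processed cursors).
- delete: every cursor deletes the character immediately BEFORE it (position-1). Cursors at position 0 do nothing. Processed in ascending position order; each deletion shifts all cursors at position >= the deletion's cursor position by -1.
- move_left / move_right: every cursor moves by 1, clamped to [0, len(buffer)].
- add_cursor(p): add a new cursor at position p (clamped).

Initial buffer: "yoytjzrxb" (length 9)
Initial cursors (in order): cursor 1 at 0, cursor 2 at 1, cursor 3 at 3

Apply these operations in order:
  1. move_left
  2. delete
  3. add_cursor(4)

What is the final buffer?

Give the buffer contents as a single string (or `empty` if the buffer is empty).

After op 1 (move_left): buffer="yoytjzrxb" (len 9), cursors c1@0 c2@0 c3@2, authorship .........
After op 2 (delete): buffer="yytjzrxb" (len 8), cursors c1@0 c2@0 c3@1, authorship ........
After op 3 (add_cursor(4)): buffer="yytjzrxb" (len 8), cursors c1@0 c2@0 c3@1 c4@4, authorship ........

Answer: yytjzrxb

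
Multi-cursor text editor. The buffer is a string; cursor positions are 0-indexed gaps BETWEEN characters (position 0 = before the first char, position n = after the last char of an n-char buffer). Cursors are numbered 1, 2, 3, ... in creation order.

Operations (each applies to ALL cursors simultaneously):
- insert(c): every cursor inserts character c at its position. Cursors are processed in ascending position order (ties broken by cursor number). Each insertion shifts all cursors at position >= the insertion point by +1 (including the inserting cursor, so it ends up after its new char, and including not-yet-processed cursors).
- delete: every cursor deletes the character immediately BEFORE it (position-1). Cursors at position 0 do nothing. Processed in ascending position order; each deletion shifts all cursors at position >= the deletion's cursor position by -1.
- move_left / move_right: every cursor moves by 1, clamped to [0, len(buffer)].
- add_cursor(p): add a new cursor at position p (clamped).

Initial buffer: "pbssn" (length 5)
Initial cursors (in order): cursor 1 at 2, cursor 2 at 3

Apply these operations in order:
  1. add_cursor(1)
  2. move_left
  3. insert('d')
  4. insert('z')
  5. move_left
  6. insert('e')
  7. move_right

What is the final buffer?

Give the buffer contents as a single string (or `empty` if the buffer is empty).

After op 1 (add_cursor(1)): buffer="pbssn" (len 5), cursors c3@1 c1@2 c2@3, authorship .....
After op 2 (move_left): buffer="pbssn" (len 5), cursors c3@0 c1@1 c2@2, authorship .....
After op 3 (insert('d')): buffer="dpdbdssn" (len 8), cursors c3@1 c1@3 c2@5, authorship 3.1.2...
After op 4 (insert('z')): buffer="dzpdzbdzssn" (len 11), cursors c3@2 c1@5 c2@8, authorship 33.11.22...
After op 5 (move_left): buffer="dzpdzbdzssn" (len 11), cursors c3@1 c1@4 c2@7, authorship 33.11.22...
After op 6 (insert('e')): buffer="dezpdezbdezssn" (len 14), cursors c3@2 c1@6 c2@10, authorship 333.111.222...
After op 7 (move_right): buffer="dezpdezbdezssn" (len 14), cursors c3@3 c1@7 c2@11, authorship 333.111.222...

Answer: dezpdezbdezssn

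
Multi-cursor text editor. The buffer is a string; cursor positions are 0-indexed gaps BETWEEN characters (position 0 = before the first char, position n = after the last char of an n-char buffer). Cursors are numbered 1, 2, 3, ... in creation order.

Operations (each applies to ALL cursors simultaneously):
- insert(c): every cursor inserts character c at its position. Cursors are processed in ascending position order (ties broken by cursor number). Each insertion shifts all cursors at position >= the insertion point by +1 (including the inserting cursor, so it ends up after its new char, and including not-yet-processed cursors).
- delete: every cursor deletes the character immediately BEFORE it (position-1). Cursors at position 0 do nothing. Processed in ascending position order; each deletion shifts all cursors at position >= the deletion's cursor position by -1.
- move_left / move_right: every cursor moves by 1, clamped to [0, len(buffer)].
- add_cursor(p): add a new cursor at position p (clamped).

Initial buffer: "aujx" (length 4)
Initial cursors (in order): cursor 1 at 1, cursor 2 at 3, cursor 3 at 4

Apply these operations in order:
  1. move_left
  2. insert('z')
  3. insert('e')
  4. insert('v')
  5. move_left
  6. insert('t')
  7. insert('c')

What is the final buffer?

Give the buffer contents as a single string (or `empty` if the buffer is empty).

After op 1 (move_left): buffer="aujx" (len 4), cursors c1@0 c2@2 c3@3, authorship ....
After op 2 (insert('z')): buffer="zauzjzx" (len 7), cursors c1@1 c2@4 c3@6, authorship 1..2.3.
After op 3 (insert('e')): buffer="zeauzejzex" (len 10), cursors c1@2 c2@6 c3@9, authorship 11..22.33.
After op 4 (insert('v')): buffer="zevauzevjzevx" (len 13), cursors c1@3 c2@8 c3@12, authorship 111..222.333.
After op 5 (move_left): buffer="zevauzevjzevx" (len 13), cursors c1@2 c2@7 c3@11, authorship 111..222.333.
After op 6 (insert('t')): buffer="zetvauzetvjzetvx" (len 16), cursors c1@3 c2@9 c3@14, authorship 1111..2222.3333.
After op 7 (insert('c')): buffer="zetcvauzetcvjzetcvx" (len 19), cursors c1@4 c2@11 c3@17, authorship 11111..22222.33333.

Answer: zetcvauzetcvjzetcvx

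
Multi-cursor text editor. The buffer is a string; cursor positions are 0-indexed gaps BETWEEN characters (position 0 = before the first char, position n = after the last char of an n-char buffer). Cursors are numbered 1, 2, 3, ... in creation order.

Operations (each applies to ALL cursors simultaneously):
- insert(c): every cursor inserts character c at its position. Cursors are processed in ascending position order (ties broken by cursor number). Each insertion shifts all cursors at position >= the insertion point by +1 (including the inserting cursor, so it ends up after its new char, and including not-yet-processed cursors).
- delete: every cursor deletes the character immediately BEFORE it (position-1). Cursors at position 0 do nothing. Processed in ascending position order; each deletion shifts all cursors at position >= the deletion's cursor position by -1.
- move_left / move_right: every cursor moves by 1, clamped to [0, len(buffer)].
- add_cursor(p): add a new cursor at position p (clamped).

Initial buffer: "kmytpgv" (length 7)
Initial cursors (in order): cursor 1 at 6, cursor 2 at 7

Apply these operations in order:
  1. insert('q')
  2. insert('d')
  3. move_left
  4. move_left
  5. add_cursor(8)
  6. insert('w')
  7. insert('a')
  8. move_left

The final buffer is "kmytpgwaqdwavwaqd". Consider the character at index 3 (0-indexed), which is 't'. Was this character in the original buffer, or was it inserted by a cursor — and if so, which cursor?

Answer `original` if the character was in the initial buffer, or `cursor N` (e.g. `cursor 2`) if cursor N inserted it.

After op 1 (insert('q')): buffer="kmytpgqvq" (len 9), cursors c1@7 c2@9, authorship ......1.2
After op 2 (insert('d')): buffer="kmytpgqdvqd" (len 11), cursors c1@8 c2@11, authorship ......11.22
After op 3 (move_left): buffer="kmytpgqdvqd" (len 11), cursors c1@7 c2@10, authorship ......11.22
After op 4 (move_left): buffer="kmytpgqdvqd" (len 11), cursors c1@6 c2@9, authorship ......11.22
After op 5 (add_cursor(8)): buffer="kmytpgqdvqd" (len 11), cursors c1@6 c3@8 c2@9, authorship ......11.22
After op 6 (insert('w')): buffer="kmytpgwqdwvwqd" (len 14), cursors c1@7 c3@10 c2@12, authorship ......1113.222
After op 7 (insert('a')): buffer="kmytpgwaqdwavwaqd" (len 17), cursors c1@8 c3@12 c2@15, authorship ......111133.2222
After op 8 (move_left): buffer="kmytpgwaqdwavwaqd" (len 17), cursors c1@7 c3@11 c2@14, authorship ......111133.2222
Authorship (.=original, N=cursor N): . . . . . . 1 1 1 1 3 3 . 2 2 2 2
Index 3: author = original

Answer: original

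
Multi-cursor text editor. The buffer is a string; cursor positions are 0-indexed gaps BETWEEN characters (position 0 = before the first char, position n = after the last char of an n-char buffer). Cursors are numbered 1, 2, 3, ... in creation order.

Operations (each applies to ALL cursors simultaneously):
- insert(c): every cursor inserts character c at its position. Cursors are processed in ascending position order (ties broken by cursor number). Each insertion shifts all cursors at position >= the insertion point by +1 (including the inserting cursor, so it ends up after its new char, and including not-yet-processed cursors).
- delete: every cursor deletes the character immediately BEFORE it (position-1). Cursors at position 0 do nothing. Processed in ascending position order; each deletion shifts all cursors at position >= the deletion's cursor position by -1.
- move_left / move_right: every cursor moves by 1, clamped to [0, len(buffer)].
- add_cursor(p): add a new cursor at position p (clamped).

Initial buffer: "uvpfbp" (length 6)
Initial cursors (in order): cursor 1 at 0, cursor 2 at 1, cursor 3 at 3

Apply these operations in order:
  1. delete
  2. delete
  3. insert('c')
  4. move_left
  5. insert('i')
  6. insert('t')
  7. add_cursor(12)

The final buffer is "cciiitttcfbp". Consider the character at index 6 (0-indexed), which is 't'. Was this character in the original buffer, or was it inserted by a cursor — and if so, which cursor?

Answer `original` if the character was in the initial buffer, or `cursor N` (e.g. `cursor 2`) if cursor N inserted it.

After op 1 (delete): buffer="vfbp" (len 4), cursors c1@0 c2@0 c3@1, authorship ....
After op 2 (delete): buffer="fbp" (len 3), cursors c1@0 c2@0 c3@0, authorship ...
After op 3 (insert('c')): buffer="cccfbp" (len 6), cursors c1@3 c2@3 c3@3, authorship 123...
After op 4 (move_left): buffer="cccfbp" (len 6), cursors c1@2 c2@2 c3@2, authorship 123...
After op 5 (insert('i')): buffer="cciiicfbp" (len 9), cursors c1@5 c2@5 c3@5, authorship 121233...
After op 6 (insert('t')): buffer="cciiitttcfbp" (len 12), cursors c1@8 c2@8 c3@8, authorship 121231233...
After op 7 (add_cursor(12)): buffer="cciiitttcfbp" (len 12), cursors c1@8 c2@8 c3@8 c4@12, authorship 121231233...
Authorship (.=original, N=cursor N): 1 2 1 2 3 1 2 3 3 . . .
Index 6: author = 2

Answer: cursor 2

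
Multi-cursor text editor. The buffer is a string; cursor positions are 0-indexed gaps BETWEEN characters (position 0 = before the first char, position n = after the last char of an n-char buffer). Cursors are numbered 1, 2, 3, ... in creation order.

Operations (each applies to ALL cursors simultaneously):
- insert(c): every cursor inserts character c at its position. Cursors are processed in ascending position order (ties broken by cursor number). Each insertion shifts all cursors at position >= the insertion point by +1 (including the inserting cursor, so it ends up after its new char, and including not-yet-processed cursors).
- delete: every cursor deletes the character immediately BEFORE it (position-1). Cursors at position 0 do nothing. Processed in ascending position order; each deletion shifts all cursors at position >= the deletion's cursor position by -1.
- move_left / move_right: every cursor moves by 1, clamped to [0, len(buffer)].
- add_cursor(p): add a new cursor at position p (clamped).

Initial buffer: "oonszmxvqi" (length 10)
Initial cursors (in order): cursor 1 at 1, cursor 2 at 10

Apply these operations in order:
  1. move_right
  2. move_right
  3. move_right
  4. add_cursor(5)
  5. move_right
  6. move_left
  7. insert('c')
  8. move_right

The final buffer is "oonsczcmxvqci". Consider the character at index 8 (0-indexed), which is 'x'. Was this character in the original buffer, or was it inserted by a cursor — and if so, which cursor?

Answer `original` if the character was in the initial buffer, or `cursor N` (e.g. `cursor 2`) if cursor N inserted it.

Answer: original

Derivation:
After op 1 (move_right): buffer="oonszmxvqi" (len 10), cursors c1@2 c2@10, authorship ..........
After op 2 (move_right): buffer="oonszmxvqi" (len 10), cursors c1@3 c2@10, authorship ..........
After op 3 (move_right): buffer="oonszmxvqi" (len 10), cursors c1@4 c2@10, authorship ..........
After op 4 (add_cursor(5)): buffer="oonszmxvqi" (len 10), cursors c1@4 c3@5 c2@10, authorship ..........
After op 5 (move_right): buffer="oonszmxvqi" (len 10), cursors c1@5 c3@6 c2@10, authorship ..........
After op 6 (move_left): buffer="oonszmxvqi" (len 10), cursors c1@4 c3@5 c2@9, authorship ..........
After op 7 (insert('c')): buffer="oonsczcmxvqci" (len 13), cursors c1@5 c3@7 c2@12, authorship ....1.3....2.
After op 8 (move_right): buffer="oonsczcmxvqci" (len 13), cursors c1@6 c3@8 c2@13, authorship ....1.3....2.
Authorship (.=original, N=cursor N): . . . . 1 . 3 . . . . 2 .
Index 8: author = original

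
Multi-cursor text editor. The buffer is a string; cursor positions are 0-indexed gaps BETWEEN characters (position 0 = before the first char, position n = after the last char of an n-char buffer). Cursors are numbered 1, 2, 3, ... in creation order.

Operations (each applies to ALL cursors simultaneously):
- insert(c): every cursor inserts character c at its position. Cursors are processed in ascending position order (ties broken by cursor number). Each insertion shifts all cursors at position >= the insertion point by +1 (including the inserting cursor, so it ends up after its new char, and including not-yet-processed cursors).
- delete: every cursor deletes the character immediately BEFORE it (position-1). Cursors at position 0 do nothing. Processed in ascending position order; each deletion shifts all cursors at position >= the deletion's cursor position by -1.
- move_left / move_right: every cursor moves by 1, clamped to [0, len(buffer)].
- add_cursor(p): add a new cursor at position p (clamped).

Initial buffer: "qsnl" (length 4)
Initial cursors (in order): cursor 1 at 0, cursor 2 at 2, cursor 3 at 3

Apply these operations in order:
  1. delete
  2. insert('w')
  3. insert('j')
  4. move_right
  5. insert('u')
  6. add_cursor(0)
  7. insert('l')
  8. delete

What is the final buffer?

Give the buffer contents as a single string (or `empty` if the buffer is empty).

After op 1 (delete): buffer="ql" (len 2), cursors c1@0 c2@1 c3@1, authorship ..
After op 2 (insert('w')): buffer="wqwwl" (len 5), cursors c1@1 c2@4 c3@4, authorship 1.23.
After op 3 (insert('j')): buffer="wjqwwjjl" (len 8), cursors c1@2 c2@7 c3@7, authorship 11.2323.
After op 4 (move_right): buffer="wjqwwjjl" (len 8), cursors c1@3 c2@8 c3@8, authorship 11.2323.
After op 5 (insert('u')): buffer="wjquwwjjluu" (len 11), cursors c1@4 c2@11 c3@11, authorship 11.12323.23
After op 6 (add_cursor(0)): buffer="wjquwwjjluu" (len 11), cursors c4@0 c1@4 c2@11 c3@11, authorship 11.12323.23
After op 7 (insert('l')): buffer="lwjqulwwjjluull" (len 15), cursors c4@1 c1@6 c2@15 c3@15, authorship 411.112323.2323
After op 8 (delete): buffer="wjquwwjjluu" (len 11), cursors c4@0 c1@4 c2@11 c3@11, authorship 11.12323.23

Answer: wjquwwjjluu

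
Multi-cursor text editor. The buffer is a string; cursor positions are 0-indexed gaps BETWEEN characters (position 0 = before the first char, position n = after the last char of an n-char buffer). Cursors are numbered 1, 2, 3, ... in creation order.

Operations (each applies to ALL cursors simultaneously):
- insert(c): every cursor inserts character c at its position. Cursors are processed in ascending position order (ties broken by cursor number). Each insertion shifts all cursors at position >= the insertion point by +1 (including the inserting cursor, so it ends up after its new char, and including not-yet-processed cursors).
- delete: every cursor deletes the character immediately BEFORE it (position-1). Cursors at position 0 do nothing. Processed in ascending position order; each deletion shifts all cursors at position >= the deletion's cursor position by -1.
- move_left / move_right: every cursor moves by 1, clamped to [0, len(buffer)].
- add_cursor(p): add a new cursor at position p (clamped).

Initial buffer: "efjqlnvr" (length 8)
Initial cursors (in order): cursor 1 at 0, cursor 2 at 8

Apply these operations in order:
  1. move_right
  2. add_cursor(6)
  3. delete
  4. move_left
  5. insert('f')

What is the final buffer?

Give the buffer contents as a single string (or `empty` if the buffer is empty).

Answer: ffjqflfv

Derivation:
After op 1 (move_right): buffer="efjqlnvr" (len 8), cursors c1@1 c2@8, authorship ........
After op 2 (add_cursor(6)): buffer="efjqlnvr" (len 8), cursors c1@1 c3@6 c2@8, authorship ........
After op 3 (delete): buffer="fjqlv" (len 5), cursors c1@0 c3@4 c2@5, authorship .....
After op 4 (move_left): buffer="fjqlv" (len 5), cursors c1@0 c3@3 c2@4, authorship .....
After op 5 (insert('f')): buffer="ffjqflfv" (len 8), cursors c1@1 c3@5 c2@7, authorship 1...3.2.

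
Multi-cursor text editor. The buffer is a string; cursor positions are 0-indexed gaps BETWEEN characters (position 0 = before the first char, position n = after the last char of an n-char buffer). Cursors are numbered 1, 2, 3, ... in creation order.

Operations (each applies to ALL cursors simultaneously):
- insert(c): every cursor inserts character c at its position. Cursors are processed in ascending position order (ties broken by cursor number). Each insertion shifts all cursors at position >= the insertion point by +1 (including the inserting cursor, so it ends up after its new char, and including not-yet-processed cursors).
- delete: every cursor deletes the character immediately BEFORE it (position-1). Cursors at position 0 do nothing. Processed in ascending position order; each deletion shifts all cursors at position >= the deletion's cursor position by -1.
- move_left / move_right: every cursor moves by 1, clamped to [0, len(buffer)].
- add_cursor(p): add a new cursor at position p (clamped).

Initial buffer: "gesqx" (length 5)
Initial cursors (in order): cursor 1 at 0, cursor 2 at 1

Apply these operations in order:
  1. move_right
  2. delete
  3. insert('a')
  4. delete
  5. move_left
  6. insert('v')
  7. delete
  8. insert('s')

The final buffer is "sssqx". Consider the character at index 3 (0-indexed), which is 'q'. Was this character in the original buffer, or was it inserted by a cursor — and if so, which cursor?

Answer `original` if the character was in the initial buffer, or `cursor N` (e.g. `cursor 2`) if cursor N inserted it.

After op 1 (move_right): buffer="gesqx" (len 5), cursors c1@1 c2@2, authorship .....
After op 2 (delete): buffer="sqx" (len 3), cursors c1@0 c2@0, authorship ...
After op 3 (insert('a')): buffer="aasqx" (len 5), cursors c1@2 c2@2, authorship 12...
After op 4 (delete): buffer="sqx" (len 3), cursors c1@0 c2@0, authorship ...
After op 5 (move_left): buffer="sqx" (len 3), cursors c1@0 c2@0, authorship ...
After op 6 (insert('v')): buffer="vvsqx" (len 5), cursors c1@2 c2@2, authorship 12...
After op 7 (delete): buffer="sqx" (len 3), cursors c1@0 c2@0, authorship ...
After op 8 (insert('s')): buffer="sssqx" (len 5), cursors c1@2 c2@2, authorship 12...
Authorship (.=original, N=cursor N): 1 2 . . .
Index 3: author = original

Answer: original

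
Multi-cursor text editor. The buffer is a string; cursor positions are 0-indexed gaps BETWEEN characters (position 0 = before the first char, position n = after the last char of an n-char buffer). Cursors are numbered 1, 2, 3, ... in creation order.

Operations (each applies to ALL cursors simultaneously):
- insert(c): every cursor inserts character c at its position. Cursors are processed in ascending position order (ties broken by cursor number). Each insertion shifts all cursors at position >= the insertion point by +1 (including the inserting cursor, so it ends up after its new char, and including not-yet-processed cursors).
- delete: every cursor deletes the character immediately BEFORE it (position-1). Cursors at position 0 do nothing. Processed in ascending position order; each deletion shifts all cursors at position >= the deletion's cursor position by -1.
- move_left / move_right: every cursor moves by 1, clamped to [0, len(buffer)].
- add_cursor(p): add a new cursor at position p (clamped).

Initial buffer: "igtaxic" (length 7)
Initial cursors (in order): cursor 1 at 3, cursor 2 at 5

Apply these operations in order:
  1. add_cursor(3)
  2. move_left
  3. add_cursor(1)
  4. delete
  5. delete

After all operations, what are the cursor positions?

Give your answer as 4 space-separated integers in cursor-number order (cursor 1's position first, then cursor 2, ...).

Answer: 0 0 0 0

Derivation:
After op 1 (add_cursor(3)): buffer="igtaxic" (len 7), cursors c1@3 c3@3 c2@5, authorship .......
After op 2 (move_left): buffer="igtaxic" (len 7), cursors c1@2 c3@2 c2@4, authorship .......
After op 3 (add_cursor(1)): buffer="igtaxic" (len 7), cursors c4@1 c1@2 c3@2 c2@4, authorship .......
After op 4 (delete): buffer="txic" (len 4), cursors c1@0 c3@0 c4@0 c2@1, authorship ....
After op 5 (delete): buffer="xic" (len 3), cursors c1@0 c2@0 c3@0 c4@0, authorship ...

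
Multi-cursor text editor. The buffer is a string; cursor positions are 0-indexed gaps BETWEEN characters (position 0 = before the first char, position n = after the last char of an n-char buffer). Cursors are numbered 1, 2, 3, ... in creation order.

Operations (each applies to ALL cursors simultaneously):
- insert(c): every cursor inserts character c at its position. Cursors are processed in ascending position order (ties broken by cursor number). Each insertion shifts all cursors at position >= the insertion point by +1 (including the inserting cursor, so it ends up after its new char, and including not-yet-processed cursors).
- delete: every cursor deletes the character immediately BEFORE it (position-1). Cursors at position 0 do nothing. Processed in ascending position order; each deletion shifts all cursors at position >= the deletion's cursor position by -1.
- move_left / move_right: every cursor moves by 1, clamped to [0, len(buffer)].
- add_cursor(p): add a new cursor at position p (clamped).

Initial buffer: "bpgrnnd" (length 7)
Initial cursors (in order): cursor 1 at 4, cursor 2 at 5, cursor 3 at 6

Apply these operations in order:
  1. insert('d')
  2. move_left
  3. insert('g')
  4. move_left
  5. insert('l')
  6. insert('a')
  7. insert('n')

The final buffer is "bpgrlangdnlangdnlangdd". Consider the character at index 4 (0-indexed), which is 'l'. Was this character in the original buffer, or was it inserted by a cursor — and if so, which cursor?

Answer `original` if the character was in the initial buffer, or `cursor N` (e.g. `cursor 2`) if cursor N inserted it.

After op 1 (insert('d')): buffer="bpgrdndndd" (len 10), cursors c1@5 c2@7 c3@9, authorship ....1.2.3.
After op 2 (move_left): buffer="bpgrdndndd" (len 10), cursors c1@4 c2@6 c3@8, authorship ....1.2.3.
After op 3 (insert('g')): buffer="bpgrgdngdngdd" (len 13), cursors c1@5 c2@8 c3@11, authorship ....11.22.33.
After op 4 (move_left): buffer="bpgrgdngdngdd" (len 13), cursors c1@4 c2@7 c3@10, authorship ....11.22.33.
After op 5 (insert('l')): buffer="bpgrlgdnlgdnlgdd" (len 16), cursors c1@5 c2@9 c3@13, authorship ....111.222.333.
After op 6 (insert('a')): buffer="bpgrlagdnlagdnlagdd" (len 19), cursors c1@6 c2@11 c3@16, authorship ....1111.2222.3333.
After op 7 (insert('n')): buffer="bpgrlangdnlangdnlangdd" (len 22), cursors c1@7 c2@13 c3@19, authorship ....11111.22222.33333.
Authorship (.=original, N=cursor N): . . . . 1 1 1 1 1 . 2 2 2 2 2 . 3 3 3 3 3 .
Index 4: author = 1

Answer: cursor 1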